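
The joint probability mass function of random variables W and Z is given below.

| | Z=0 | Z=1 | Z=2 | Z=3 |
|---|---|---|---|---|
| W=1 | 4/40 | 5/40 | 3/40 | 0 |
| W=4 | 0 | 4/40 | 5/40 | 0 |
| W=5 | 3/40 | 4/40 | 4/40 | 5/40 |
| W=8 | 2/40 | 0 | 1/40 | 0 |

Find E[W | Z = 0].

P(Z = 0) = 9/40.
Σ W·P over the event = 1·(4/40) + 5·(3/40) + 8·(2/40) = 7/8.
E[W | Z = 0] = (7/8) / (9/40) = 35/9.

35/9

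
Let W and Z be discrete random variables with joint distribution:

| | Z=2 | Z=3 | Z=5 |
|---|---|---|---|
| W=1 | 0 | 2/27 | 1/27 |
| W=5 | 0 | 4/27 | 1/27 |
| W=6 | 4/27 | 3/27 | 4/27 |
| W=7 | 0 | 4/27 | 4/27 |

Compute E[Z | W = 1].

P(W = 1) = 1/9.
Σ Z·P over the event = 3·(2/27) + 5·(1/27) = 11/27.
E[Z | W = 1] = (11/27) / (1/9) = 11/3.

11/3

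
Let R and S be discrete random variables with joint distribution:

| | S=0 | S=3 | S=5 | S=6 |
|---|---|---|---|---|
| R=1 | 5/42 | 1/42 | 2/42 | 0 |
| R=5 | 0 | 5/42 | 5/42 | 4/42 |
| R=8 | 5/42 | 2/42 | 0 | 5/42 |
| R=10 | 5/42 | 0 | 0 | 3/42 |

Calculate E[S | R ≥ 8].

27/10

P(R ≥ 8) = 10/21.
Σ S·P over the event = 0·(5/42) + 3·(2/42) + 6·(5/42) + 0·(5/42) + 6·(3/42) = 9/7.
E[S | R ≥ 8] = (9/7) / (10/21) = 27/10.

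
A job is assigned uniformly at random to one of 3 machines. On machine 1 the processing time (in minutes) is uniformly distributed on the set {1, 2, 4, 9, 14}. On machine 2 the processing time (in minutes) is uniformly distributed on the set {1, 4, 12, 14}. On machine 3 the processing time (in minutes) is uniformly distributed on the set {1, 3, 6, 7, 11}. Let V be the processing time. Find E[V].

129/20

E[V | machine 1] = (1+2+4+9+14)/5 = 6.
E[V | machine 2] = (1+4+12+14)/4 = 31/4.
E[V | machine 3] = (1+3+6+7+11)/5 = 28/5.
By the law of total expectation,
E[V] = (1/3)·(6) + (1/3)·(31/4) + (1/3)·(28/5) = 129/20.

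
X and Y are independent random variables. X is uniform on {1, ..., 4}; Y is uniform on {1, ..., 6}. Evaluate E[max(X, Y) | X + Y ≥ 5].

9/2

P(X + Y ≥ 5) = 3/4.
Summing max(X,Y)·P(x,y) over outcomes with X + Y ≥ 5 gives 27/8.
E[max(X, Y) | X + Y ≥ 5] = (27/8) / (3/4) = 9/2.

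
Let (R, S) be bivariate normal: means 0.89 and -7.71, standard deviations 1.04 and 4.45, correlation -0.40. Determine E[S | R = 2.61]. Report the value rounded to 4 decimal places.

-10.6538

For a bivariate normal, E[S | R=x] = μ_S + ρ·(σ_S/σ_R)·(x − μ_R).
E[S | R=2.61] = -7.71 + (-0.40)·(4.45/1.04)·(2.61 − (0.89)) = -7.71 + (-1.7115)·(1.72) = -10.6538.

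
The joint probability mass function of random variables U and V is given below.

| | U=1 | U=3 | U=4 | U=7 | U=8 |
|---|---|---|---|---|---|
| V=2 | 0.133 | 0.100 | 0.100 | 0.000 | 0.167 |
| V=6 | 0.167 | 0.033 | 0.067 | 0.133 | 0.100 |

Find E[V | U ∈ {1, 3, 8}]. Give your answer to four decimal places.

P(U ∈ {1, 3, 8}) = 0.700.
Σ V·P over the event = 2·(0.133) + 6·(0.167) + 2·(0.100) + 6·(0.033) + 2·(0.167) + 6·(0.100) = 2.600.
E[V | U ∈ {1, 3, 8}] = (2.600) / (0.700) = 3.7143.

3.7143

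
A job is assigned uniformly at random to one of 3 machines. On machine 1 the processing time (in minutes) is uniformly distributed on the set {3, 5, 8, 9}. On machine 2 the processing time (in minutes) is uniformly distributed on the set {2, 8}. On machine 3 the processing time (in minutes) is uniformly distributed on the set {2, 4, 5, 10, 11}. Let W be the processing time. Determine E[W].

353/60

E[W | machine 1] = (3+5+8+9)/4 = 25/4.
E[W | machine 2] = (2+8)/2 = 5.
E[W | machine 3] = (2+4+5+10+11)/5 = 32/5.
E[W] = (1/3)·(25/4) + (1/3)·(5) + (1/3)·(32/5) = 353/60.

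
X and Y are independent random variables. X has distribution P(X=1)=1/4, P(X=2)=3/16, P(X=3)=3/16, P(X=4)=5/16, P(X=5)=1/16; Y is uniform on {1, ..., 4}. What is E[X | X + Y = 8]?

P(X + Y = 8) = 3/32.
Summing X·P(x,y) over outcomes with X + Y = 8 gives 25/64.
E[X | X + Y = 8] = (25/64) / (3/32) = 25/6.

25/6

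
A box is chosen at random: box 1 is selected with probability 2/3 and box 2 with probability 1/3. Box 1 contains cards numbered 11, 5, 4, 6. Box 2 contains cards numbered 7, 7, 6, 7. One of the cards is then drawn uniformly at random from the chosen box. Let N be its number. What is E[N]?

79/12

E[N | box 1] = (11+5+4+6)/4 = 13/2.
E[N | box 2] = (7+7+6+7)/4 = 27/4.
By the law of total expectation,
E[N] = (2/3)·(13/2) + (1/3)·(27/4) = 79/12.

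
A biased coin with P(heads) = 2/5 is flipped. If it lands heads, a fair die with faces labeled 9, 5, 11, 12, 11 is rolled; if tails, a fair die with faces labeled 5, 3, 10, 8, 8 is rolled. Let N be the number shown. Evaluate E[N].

198/25

E[N | heads] = (9+5+11+12+11)/5 = 48/5.
E[N | tails] = (5+3+10+8+8)/5 = 34/5.
By the law of total expectation,
E[N] = (2/5)·(48/5) + (3/5)·(34/5) = 198/25.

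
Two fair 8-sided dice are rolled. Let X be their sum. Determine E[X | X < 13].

P(X < 13) = 27/32.
E[X | X < 13] = (109/16) / (27/32) = 218/27.

218/27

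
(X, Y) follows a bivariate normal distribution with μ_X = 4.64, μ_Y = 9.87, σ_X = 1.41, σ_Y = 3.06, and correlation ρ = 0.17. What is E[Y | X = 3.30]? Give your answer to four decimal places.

9.3756

For a bivariate normal, E[Y | X=x] = μ_Y + ρ·(σ_Y/σ_X)·(x − μ_X).
E[Y | X=3.30] = 9.87 + (0.17)·(3.06/1.41)·(3.30 − (4.64)) = 9.87 + (0.36894)·(-1.34) = 9.3756.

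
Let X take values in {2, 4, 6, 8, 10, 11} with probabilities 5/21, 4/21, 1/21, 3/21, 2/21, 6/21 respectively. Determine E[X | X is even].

76/15

P(X is even) = 5/7.
Σ over the event: 2·5/21 + 4·4/21 + 6·1/21 + 8·1/7 + 10·2/21 = 76/21.
E[X | X is even] = (76/21) / (5/7) = 76/15.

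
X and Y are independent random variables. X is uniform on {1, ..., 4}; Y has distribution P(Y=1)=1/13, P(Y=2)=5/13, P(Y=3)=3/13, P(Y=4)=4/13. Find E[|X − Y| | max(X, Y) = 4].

P(max(X, Y) = 4) = 25/52.
Summing |X−Y|·P(x,y) over outcomes with max(X, Y) = 4 gives 10/13.
E[|X − Y| | max(X, Y) = 4] = (10/13) / (25/52) = 8/5.

8/5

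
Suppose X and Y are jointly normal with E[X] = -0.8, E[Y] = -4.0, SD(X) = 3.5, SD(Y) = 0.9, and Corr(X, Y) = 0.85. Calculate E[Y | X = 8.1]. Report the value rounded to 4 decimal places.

-2.0547

For a bivariate normal, E[Y | X=x] = μ_Y + ρ·(σ_Y/σ_X)·(x − μ_X).
E[Y | X=8.1] = -4.0 + (0.85)·(0.9/3.5)·(8.1 − (-0.8)) = -4.0 + (0.21857)·(8.9) = -2.0547.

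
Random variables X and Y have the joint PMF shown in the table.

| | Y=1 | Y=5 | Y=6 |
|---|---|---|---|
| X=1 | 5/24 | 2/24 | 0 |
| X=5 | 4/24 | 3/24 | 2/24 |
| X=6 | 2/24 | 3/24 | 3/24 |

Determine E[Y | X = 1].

P(X = 1) = 7/24.
Σ Y·P over the event = 1·(5/24) + 5·(2/24) = 5/8.
E[Y | X = 1] = (5/8) / (7/24) = 15/7.

15/7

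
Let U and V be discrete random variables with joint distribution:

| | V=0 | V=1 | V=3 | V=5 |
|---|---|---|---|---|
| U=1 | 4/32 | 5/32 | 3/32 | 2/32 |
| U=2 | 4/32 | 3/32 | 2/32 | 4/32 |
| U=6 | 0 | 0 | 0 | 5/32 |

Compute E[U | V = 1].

P(V = 1) = 1/4.
Σ U·P over the event = 1·(5/32) + 2·(3/32) = 11/32.
E[U | V = 1] = (11/32) / (1/4) = 11/8.

11/8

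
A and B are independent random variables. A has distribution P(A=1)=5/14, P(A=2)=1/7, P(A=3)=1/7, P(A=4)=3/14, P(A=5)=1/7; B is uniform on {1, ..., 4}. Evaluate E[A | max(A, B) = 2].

13/9

P(max(A, B) = 2) = 9/56.
Summing A·P(x,y) over outcomes with max(A, B) = 2 gives 13/56.
E[A | max(A, B) = 2] = (13/56) / (9/56) = 13/9.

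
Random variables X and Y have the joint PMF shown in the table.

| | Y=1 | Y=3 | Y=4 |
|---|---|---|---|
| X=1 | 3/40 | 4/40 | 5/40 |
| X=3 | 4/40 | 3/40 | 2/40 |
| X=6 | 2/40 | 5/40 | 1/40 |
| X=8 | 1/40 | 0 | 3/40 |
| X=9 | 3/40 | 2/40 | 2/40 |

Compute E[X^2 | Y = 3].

373/14

P(Y = 3) = 7/20.
Σ X^2·P over the event = 1·(4/40) + 9·(3/40) + 36·(5/40) + 81·(2/40) = 373/40.
E[X^2 | Y = 3] = (373/40) / (7/20) = 373/14.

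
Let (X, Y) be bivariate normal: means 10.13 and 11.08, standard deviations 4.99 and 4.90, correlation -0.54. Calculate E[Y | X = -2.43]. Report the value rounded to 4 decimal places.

17.7401

E[Y | X=x] = μ_Y + ρ(σ_Y/σ_X)(x − μ_X) for jointly normal variables.
E[Y | X=-2.43] = 11.08 + (-0.54)·(4.90/4.99)·(-2.43 − (10.13)) = 11.08 + (-0.53026)·(-12.56) = 17.7401.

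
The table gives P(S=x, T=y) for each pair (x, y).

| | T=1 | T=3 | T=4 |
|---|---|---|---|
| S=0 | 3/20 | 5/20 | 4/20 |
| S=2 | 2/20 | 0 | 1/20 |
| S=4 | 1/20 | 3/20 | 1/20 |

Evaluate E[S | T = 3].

P(T = 3) = 2/5.
Σ S·P over the event = 0·(5/20) + 4·(3/20) = 3/5.
E[S | T = 3] = (3/5) / (2/5) = 3/2.

3/2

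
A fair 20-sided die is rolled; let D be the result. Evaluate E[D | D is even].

11

Given D is even, D is equally likely to be any of {2, 4, 6, 8, 10, 12, 14, 16, 18, 20}.
E[D | D is even] = (2 + 4 + 6 + 8 + 10 + 12 + 14 + 16 + 18 + 20) / 10 = 11.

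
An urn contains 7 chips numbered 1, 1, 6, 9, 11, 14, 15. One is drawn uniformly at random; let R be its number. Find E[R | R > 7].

P(R > 7) = 4/7.
Σ over the event: 9·1/7 + 11·1/7 + 14·1/7 + 15·1/7 = 7.
E[R | R > 7] = (7) / (4/7) = 49/4.

49/4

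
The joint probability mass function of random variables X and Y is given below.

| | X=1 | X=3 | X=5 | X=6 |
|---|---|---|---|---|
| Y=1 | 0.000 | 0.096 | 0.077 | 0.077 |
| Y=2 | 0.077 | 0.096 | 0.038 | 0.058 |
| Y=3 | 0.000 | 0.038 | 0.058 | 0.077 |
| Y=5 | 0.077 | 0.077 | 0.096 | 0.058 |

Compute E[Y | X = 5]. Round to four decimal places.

P(X = 5) = 0.269.
Σ Y·P over the event = 1·(0.077) + 2·(0.038) + 3·(0.058) + 5·(0.096) = 0.807.
E[Y | X = 5] = (0.807) / (0.269) = 3.0000.

3.0000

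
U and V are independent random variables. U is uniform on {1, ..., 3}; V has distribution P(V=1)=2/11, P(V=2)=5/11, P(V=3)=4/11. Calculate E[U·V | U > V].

P(U > V) = 3/11.
Summing UV·P(x,y) over outcomes with U > V gives 40/33.
E[U·V | U > V] = (40/33) / (3/11) = 40/9.

40/9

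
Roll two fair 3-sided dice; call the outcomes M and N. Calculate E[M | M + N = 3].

Outcomes with M + N = 3: (1,2), (2,1), each with probability 1/9.
E[M | M + N = 3] = (1 + 2) / 2 = 3/2.

3/2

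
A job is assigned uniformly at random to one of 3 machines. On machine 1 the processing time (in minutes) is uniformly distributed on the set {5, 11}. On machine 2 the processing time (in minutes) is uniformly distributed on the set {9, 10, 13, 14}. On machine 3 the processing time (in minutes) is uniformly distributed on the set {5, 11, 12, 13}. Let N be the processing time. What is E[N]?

E[N | machine 1] = (5+11)/2 = 8.
E[N | machine 2] = (9+10+13+14)/4 = 23/2.
E[N | machine 3] = (5+11+12+13)/4 = 41/4.
By the law of total expectation,
E[N] = (1/3)·(8) + (1/3)·(23/2) + (1/3)·(41/4) = 119/12.

119/12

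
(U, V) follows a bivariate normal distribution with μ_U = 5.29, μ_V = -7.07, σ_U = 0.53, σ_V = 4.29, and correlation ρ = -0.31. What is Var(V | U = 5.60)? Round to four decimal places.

16.6355

For a bivariate normal, Var(V | U=x) = σ_V²(1 − ρ²).
Var(V | U=5.60) = (4.29)²·(1 − (-0.31)²) = 18.4041·0.9039 = 16.6355.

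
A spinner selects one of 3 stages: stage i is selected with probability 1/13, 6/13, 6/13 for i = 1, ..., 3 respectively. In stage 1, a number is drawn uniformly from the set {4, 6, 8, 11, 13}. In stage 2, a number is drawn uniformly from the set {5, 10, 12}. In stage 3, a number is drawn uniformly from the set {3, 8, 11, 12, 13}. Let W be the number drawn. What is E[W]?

594/65

E[W | stage 1] = (4+6+8+11+13)/5 = 42/5.
E[W | stage 2] = (5+10+12)/3 = 9.
E[W | stage 3] = (3+8+11+12+13)/5 = 47/5.
By the law of total expectation,
E[W] = (1/13)·(42/5) + (6/13)·(9) + (6/13)·(47/5) = 594/65.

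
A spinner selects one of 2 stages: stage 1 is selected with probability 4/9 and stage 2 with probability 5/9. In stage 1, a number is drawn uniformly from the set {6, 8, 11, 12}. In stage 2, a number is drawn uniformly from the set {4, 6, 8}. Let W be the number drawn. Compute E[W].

67/9

E[W | stage 1] = (6+8+11+12)/4 = 37/4.
E[W | stage 2] = (4+6+8)/3 = 6.
By the law of total expectation,
E[W] = (4/9)·(37/4) + (5/9)·(6) = 67/9.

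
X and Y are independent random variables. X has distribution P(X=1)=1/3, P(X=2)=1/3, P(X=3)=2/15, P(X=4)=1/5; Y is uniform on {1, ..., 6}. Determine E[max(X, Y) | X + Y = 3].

P(X + Y = 3) = 1/9.
Summing max(X,Y)·P(x,y) over outcomes with X + Y = 3 gives 2/9.
E[max(X, Y) | X + Y = 3] = (2/9) / (1/9) = 2.

2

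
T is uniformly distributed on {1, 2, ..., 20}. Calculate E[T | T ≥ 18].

Given T ≥ 18, T is equally likely to be any of {18, 19, 20}.
E[T | T ≥ 18] = (18 + 19 + 20) / 3 = 19.

19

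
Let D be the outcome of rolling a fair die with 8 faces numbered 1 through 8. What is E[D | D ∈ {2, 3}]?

P(D ∈ {2, 3}) = 1/4.
Σ over the event: 2·1/8 + 3·1/8 = 5/8.
E[D | D ∈ {2, 3}] = (5/8) / (1/4) = 5/2.

5/2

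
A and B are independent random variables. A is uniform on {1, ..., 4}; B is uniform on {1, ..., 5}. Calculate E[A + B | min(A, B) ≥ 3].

15/2

Outcomes with min(A, B) ≥ 3: (3,3), (3,4), (3,5), (4,3), (4,4), (4,5), each with probability 1/20.
E[A + B | min(A, B) ≥ 3] = (6 + 7 + 8 + 7 + 8 + 9) / 6 = 15/2.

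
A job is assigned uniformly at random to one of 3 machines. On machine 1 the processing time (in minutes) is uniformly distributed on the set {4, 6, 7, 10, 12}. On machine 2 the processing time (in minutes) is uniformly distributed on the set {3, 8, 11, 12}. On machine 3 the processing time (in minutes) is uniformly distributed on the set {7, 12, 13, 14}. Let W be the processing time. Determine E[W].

E[W | machine 1] = (4+6+7+10+12)/5 = 39/5.
E[W | machine 2] = (3+8+11+12)/4 = 17/2.
E[W | machine 3] = (7+12+13+14)/4 = 23/2.
E[W] = (1/3)·(39/5) + (1/3)·(17/2) + (1/3)·(23/2) = 139/15.

139/15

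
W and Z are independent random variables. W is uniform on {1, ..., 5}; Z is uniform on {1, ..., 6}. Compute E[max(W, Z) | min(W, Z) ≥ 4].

Outcomes with min(W, Z) ≥ 4: (4,4), (4,5), (4,6), (5,4), (5,5), (5,6), each with probability 1/30.
E[max(W, Z) | min(W, Z) ≥ 4] = (4 + 5 + 6 + 5 + 5 + 6) / 6 = 31/6.

31/6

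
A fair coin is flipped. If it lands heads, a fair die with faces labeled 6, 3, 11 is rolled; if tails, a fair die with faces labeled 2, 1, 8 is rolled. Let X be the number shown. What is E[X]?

31/6

E[X | heads] = (6+3+11)/3 = 20/3.
E[X | tails] = (2+1+8)/3 = 11/3.
By the law of total expectation,
E[X] = (1/2)·(20/3) + (1/2)·(11/3) = 31/6.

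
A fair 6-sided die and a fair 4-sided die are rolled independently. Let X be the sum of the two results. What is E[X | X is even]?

6

P(X is even) = 1/2.
Σ over the event: 2·1/24 + 4·1/8 + 6·1/6 + 8·1/8 + 10·1/24 = 3.
E[X | X is even] = (3) / (1/2) = 6.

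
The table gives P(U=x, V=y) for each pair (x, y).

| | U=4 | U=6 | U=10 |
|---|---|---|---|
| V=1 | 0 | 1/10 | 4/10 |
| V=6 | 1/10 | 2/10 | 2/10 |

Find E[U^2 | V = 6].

P(V = 6) = 1/2.
Summing U^2·P(U=x,V=y) over the conditioning event gives 144/5.
E[U^2 | V = 6] = (144/5) / (1/2) = 288/5.

288/5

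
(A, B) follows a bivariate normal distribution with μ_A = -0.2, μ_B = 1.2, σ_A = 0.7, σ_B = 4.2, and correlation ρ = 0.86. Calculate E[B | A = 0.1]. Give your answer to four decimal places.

2.7480

For a bivariate normal, E[B | A=x] = μ_B + ρ·(σ_B/σ_A)·(x − μ_A).
E[B | A=0.1] = 1.2 + (0.86)·(4.2/0.7)·(0.1 − (-0.2)) = 1.2 + (5.16)·(0.3) = 2.7480.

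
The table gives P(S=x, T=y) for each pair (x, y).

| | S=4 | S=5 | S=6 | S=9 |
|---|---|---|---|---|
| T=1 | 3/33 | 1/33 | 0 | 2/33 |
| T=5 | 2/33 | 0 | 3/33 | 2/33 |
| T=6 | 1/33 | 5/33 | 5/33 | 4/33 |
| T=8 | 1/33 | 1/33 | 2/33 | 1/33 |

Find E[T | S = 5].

P(S = 5) = 7/33.
Summing T·P(S=x,T=y) over the conditioning event gives 13/11.
E[T | S = 5] = (13/11) / (7/33) = 39/7.

39/7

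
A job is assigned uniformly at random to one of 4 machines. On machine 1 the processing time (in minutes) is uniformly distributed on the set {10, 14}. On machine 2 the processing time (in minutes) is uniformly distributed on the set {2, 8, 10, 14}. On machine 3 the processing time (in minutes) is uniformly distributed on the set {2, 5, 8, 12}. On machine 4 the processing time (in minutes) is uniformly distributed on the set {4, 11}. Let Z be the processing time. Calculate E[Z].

E[Z | machine 1] = (10+14)/2 = 12.
E[Z | machine 2] = (2+8+10+14)/4 = 17/2.
E[Z | machine 3] = (2+5+8+12)/4 = 27/4.
E[Z | machine 4] = (4+11)/2 = 15/2.
By the law of total expectation,
E[Z] = (1/4)·(12) + (1/4)·(17/2) + (1/4)·(27/4) + (1/4)·(15/2) = 139/16.

139/16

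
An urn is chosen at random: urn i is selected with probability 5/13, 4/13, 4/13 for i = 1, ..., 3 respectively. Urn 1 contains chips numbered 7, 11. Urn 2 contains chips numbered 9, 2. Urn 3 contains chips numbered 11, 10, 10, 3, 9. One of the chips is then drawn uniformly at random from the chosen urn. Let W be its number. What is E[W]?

E[W | urn 1] = (7+11)/2 = 9.
E[W | urn 2] = (9+2)/2 = 11/2.
E[W | urn 3] = (11+10+10+3+9)/5 = 43/5.
By the law of total expectation,
E[W] = (5/13)·(9) + (4/13)·(11/2) + (4/13)·(43/5) = 39/5.

39/5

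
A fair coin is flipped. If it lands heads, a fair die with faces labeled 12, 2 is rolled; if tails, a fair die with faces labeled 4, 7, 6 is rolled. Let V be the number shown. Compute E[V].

19/3

E[V | heads] = (12+2)/2 = 7.
E[V | tails] = (4+7+6)/3 = 17/3.
E[V] = (1/2)·(7) + (1/2)·(17/3) = 19/3.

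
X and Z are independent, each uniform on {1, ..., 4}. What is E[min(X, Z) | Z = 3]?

Outcomes with Z = 3: (1,3), (2,3), (3,3), (4,3), each with probability 1/16.
E[min(X, Z) | Z = 3] = (1 + 2 + 3 + 3) / 4 = 9/4.

9/4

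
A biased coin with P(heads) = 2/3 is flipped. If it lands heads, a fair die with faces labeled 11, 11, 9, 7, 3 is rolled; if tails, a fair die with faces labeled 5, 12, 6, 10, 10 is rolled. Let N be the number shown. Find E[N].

E[N | heads] = (11+11+9+7+3)/5 = 41/5.
E[N | tails] = (5+12+6+10+10)/5 = 43/5.
E[N] = (2/3)·(41/5) + (1/3)·(43/5) = 25/3.

25/3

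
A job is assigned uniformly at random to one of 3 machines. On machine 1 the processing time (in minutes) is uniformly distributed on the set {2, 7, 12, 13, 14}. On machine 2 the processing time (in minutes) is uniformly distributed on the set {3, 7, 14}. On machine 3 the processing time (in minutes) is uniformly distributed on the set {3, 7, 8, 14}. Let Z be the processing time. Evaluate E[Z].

128/15

E[Z | machine 1] = (2+7+12+13+14)/5 = 48/5.
E[Z | machine 2] = (3+7+14)/3 = 8.
E[Z | machine 3] = (3+7+8+14)/4 = 8.
E[Z] = (1/3)·(48/5) + (1/3)·(8) + (1/3)·(8) = 128/15.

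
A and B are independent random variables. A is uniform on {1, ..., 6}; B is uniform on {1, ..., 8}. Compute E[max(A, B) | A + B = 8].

Outcomes with A + B = 8: (1,7), (2,6), (3,5), (4,4), (5,3), (6,2), each with probability 1/48.
E[max(A, B) | A + B = 8] = (7 + 6 + 5 + 4 + 5 + 6) / 6 = 11/2.

11/2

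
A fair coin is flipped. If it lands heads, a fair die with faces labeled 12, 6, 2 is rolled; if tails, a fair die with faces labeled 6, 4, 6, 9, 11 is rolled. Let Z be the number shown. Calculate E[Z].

104/15

E[Z | heads] = (12+6+2)/3 = 20/3.
E[Z | tails] = (6+4+6+9+11)/5 = 36/5.
E[Z] = (1/2)·(20/3) + (1/2)·(36/5) = 104/15.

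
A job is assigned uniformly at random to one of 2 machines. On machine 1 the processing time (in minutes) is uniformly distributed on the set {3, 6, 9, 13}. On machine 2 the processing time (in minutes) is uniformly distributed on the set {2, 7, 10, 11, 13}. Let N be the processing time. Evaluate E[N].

E[N | machine 1] = (3+6+9+13)/4 = 31/4.
E[N | machine 2] = (2+7+10+11+13)/5 = 43/5.
E[N] = (1/2)·(31/4) + (1/2)·(43/5) = 327/40.

327/40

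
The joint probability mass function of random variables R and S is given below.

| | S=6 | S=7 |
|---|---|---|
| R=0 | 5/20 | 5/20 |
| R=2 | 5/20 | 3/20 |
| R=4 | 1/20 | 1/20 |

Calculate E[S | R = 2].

51/8

P(R = 2) = 2/5.
Σ S·P over the event = 6·(5/20) + 7·(3/20) = 51/20.
E[S | R = 2] = (51/20) / (2/5) = 51/8.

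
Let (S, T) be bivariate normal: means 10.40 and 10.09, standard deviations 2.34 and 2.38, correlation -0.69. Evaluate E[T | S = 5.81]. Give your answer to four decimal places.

13.3112

For a bivariate normal, E[T | S=x] = μ_T + ρ·(σ_T/σ_S)·(x − μ_S).
E[T | S=5.81] = 10.09 + (-0.69)·(2.38/2.34)·(5.81 − (10.40)) = 10.09 + (-0.70179)·(-4.59) = 13.3112.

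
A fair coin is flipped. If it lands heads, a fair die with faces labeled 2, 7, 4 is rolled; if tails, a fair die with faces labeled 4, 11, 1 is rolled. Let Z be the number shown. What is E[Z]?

29/6

E[Z | heads] = (2+7+4)/3 = 13/3.
E[Z | tails] = (4+11+1)/3 = 16/3.
E[Z] = (1/2)·(13/3) + (1/2)·(16/3) = 29/6.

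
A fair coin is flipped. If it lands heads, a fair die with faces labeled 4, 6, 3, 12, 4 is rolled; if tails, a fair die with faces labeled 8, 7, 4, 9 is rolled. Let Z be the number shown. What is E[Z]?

32/5

E[Z | heads] = (4+6+3+12+4)/5 = 29/5.
E[Z | tails] = (8+7+4+9)/4 = 7.
E[Z] = (1/2)·(29/5) + (1/2)·(7) = 32/5.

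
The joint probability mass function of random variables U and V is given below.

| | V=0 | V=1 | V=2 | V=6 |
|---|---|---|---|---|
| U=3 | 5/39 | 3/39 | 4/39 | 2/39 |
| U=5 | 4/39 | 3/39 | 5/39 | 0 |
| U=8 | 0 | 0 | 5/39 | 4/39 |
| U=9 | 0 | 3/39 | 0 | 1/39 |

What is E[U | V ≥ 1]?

35/6

P(V ≥ 1) = 10/13.
Summing U·P(U=x,V=y) over the conditioning event gives 175/39.
E[U | V ≥ 1] = (175/39) / (10/13) = 35/6.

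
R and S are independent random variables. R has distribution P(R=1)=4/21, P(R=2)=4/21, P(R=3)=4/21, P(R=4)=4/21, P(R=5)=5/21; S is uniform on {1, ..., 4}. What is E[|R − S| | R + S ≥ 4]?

61/36

P(R + S ≥ 4) = 6/7.
Summing |R−S|·P(x,y) over outcomes with R + S ≥ 4 gives 61/42.
E[|R − S| | R + S ≥ 4] = (61/42) / (6/7) = 61/36.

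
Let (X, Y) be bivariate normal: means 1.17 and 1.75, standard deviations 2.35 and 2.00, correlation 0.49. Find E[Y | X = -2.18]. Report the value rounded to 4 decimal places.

0.3530

E[Y | X=x] = μ_Y + ρ(σ_Y/σ_X)(x − μ_X) for jointly normal variables.
E[Y | X=-2.18] = 1.75 + (0.49)·(2.00/2.35)·(-2.18 − (1.17)) = 1.75 + (0.41702)·(-3.35) = 0.3530.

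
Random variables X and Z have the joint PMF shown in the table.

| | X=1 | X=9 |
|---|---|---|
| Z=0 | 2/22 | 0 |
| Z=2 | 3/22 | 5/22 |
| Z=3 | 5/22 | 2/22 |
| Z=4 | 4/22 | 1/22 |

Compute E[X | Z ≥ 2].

21/5

P(Z ≥ 2) = 10/11.
Σ X·P over the event = 1·(3/22) + 1·(5/22) + 1·(4/22) + 9·(5/22) + 9·(2/22) + 9·(1/22) = 42/11.
E[X | Z ≥ 2] = (42/11) / (10/11) = 21/5.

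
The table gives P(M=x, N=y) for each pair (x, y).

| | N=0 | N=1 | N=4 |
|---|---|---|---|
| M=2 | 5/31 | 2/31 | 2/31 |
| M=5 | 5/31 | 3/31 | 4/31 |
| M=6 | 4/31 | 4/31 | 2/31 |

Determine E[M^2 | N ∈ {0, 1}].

P(N ∈ {0, 1}) = 23/31.
Σ M^2·P over the event = 4·(5/31) + 4·(2/31) + 25·(5/31) + 25·(3/31) + 36·(4/31) + 36·(4/31) = 516/31.
E[M^2 | N ∈ {0, 1}] = (516/31) / (23/31) = 516/23.

516/23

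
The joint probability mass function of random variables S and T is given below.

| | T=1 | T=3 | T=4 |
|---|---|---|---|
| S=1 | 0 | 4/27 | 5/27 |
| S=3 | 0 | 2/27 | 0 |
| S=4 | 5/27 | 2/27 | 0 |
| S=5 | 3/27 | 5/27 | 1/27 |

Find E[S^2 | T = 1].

155/8

P(T = 1) = 8/27.
Σ S^2·P over the event = 16·(5/27) + 25·(3/27) = 155/27.
E[S^2 | T = 1] = (155/27) / (8/27) = 155/8.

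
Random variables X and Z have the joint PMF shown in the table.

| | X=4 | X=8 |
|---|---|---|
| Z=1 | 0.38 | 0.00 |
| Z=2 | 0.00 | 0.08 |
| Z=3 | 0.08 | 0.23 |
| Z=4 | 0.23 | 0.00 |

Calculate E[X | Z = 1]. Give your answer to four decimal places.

P(Z = 1) = 0.38.
Σ X·P over the event = 4·(0.38) = 1.52.
E[X | Z = 1] = (1.52) / (0.38) = 4.0000.

4.0000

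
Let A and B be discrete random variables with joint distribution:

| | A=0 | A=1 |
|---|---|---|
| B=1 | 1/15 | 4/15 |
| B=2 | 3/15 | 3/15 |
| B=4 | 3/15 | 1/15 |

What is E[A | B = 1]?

4/5

P(B = 1) = 1/3.
Σ A·P over the event = 0·(1/15) + 1·(4/15) = 4/15.
E[A | B = 1] = (4/15) / (1/3) = 4/5.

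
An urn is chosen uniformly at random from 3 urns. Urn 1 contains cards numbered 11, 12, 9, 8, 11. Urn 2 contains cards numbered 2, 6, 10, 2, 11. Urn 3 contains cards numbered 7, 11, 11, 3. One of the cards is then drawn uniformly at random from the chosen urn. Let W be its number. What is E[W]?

E[W | urn 1] = (11+12+9+8+11)/5 = 51/5.
E[W | urn 2] = (2+6+10+2+11)/5 = 31/5.
E[W | urn 3] = (7+11+11+3)/4 = 8.
By the law of total expectation,
E[W] = (1/3)·(51/5) + (1/3)·(31/5) + (1/3)·(8) = 122/15.

122/15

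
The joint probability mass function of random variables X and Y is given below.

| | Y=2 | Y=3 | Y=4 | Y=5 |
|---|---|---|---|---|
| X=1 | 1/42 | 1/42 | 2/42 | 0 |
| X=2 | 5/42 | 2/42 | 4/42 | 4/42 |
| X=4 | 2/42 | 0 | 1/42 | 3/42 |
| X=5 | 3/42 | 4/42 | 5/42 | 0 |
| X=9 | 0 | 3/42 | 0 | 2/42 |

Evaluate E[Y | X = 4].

P(X = 4) = 1/7.
Σ Y·P over the event = 2·(2/42) + 4·(1/42) + 5·(3/42) = 23/42.
E[Y | X = 4] = (23/42) / (1/7) = 23/6.

23/6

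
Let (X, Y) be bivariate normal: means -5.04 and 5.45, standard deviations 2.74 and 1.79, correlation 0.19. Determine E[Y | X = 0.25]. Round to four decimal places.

E[Y | X=x] = μ_Y + ρ(σ_Y/σ_X)(x − μ_X) for jointly normal variables.
E[Y | X=0.25] = 5.45 + (0.19)·(1.79/2.74)·(0.25 − (-5.04)) = 5.45 + (0.12412)·(5.29) = 6.1066.

6.1066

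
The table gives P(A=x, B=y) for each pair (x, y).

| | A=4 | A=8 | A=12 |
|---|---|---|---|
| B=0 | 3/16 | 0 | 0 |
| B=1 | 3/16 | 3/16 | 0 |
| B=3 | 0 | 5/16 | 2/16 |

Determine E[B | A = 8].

P(A = 8) = 1/2.
Σ B·P over the event = 1·(3/16) + 3·(5/16) = 9/8.
E[B | A = 8] = (9/8) / (1/2) = 9/4.

9/4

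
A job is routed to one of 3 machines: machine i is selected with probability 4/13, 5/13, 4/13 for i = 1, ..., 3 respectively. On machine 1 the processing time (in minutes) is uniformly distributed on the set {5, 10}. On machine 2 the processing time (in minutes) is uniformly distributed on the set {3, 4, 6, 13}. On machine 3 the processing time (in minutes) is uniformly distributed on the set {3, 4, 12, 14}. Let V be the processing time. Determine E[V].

191/26

E[V | machine 1] = (5+10)/2 = 15/2.
E[V | machine 2] = (3+4+6+13)/4 = 13/2.
E[V | machine 3] = (3+4+12+14)/4 = 33/4.
E[V] = (4/13)·(15/2) + (5/13)·(13/2) + (4/13)·(33/4) = 191/26.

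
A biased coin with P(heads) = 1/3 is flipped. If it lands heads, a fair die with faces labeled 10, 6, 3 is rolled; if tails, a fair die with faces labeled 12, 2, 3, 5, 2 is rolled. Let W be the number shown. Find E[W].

E[W | heads] = (10+6+3)/3 = 19/3.
E[W | tails] = (12+2+3+5+2)/5 = 24/5.
By the law of total expectation,
E[W] = (1/3)·(19/3) + (2/3)·(24/5) = 239/45.

239/45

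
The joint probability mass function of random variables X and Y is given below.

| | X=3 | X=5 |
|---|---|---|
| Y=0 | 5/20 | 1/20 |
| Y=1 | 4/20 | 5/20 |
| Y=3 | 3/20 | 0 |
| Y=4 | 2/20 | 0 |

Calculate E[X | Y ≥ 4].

P(Y ≥ 4) = 1/10.
Σ X·P over the event = 3·(2/20) = 3/10.
E[X | Y ≥ 4] = (3/10) / (1/10) = 3.

3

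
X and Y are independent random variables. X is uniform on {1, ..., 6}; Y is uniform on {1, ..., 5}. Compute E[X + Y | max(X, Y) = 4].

Outcomes with max(X, Y) = 4: (1,4), (2,4), (3,4), (4,1), (4,2), (4,3), (4,4), each with probability 1/30.
E[X + Y | max(X, Y) = 4] = (5 + 6 + 7 + 5 + 6 + 7 + 8) / 7 = 44/7.

44/7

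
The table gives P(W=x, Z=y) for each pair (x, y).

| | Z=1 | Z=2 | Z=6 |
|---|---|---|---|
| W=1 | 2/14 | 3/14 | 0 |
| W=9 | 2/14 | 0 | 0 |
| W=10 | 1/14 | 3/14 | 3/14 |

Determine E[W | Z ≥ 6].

10

P(Z ≥ 6) = 3/14.
Σ W·P over the event = 10·(3/14) = 15/7.
E[W | Z ≥ 6] = (15/7) / (3/14) = 10.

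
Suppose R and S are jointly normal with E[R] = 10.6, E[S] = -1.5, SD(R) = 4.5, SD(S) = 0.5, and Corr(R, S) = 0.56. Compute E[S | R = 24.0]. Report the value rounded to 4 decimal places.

For a bivariate normal, E[S | R=x] = μ_S + ρ·(σ_S/σ_R)·(x − μ_R).
E[S | R=24.0] = -1.5 + (0.56)·(0.5/4.5)·(24.0 − (10.6)) = -1.5 + (0.062222)·(13.4) = -0.6662.

-0.6662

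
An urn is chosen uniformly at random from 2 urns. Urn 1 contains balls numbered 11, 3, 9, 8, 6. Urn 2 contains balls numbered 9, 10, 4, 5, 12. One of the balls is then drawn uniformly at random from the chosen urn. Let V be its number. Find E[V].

77/10

E[V | urn 1] = (11+3+9+8+6)/5 = 37/5.
E[V | urn 2] = (9+10+4+5+12)/5 = 8.
E[V] = (1/2)·(37/5) + (1/2)·(8) = 77/10.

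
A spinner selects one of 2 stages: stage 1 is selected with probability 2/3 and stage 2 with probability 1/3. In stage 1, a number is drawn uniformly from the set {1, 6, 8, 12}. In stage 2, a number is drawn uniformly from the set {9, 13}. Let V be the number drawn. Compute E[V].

E[V | stage 1] = (1+6+8+12)/4 = 27/4.
E[V | stage 2] = (9+13)/2 = 11.
E[V] = (2/3)·(27/4) + (1/3)·(11) = 49/6.

49/6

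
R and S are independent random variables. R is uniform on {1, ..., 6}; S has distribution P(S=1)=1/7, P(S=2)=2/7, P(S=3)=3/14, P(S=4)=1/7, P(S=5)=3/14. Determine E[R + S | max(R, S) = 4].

P(max(R, S) = 4) = 17/84.
Summing (R+S)·P(x,y) over outcomes with max(R, S) = 4 gives 107/84.
E[R + S | max(R, S) = 4] = (107/84) / (17/84) = 107/17.

107/17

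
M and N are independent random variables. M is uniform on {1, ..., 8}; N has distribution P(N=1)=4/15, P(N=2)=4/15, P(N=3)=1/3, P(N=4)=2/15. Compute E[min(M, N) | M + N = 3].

1

P(M + N = 3) = 1/15.
Summing min(M,N)·P(x,y) over outcomes with M + N = 3 gives 1/15.
E[min(M, N) | M + N = 3] = (1/15) / (1/15) = 1.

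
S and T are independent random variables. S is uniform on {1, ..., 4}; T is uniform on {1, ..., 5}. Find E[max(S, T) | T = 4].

Outcomes with T = 4: (1,4), (2,4), (3,4), (4,4), each with probability 1/20.
E[max(S, T) | T = 4] = (4 + 4 + 4 + 4) / 4 = 4.

4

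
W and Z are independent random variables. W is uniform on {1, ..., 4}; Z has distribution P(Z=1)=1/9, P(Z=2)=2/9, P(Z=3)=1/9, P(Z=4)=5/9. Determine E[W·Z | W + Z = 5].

P(W + Z = 5) = 1/4.
Summing WZ·P(x,y) over outcomes with W + Z = 5 gives 7/6.
E[W·Z | W + Z = 5] = (7/6) / (1/4) = 14/3.

14/3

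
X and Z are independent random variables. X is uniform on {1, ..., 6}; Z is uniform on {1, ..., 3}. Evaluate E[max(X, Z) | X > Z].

P(X > Z) = 2/3.
Summing max(X,Z)·P(x,y) over outcomes with X > Z gives 53/18.
E[max(X, Z) | X > Z] = (53/18) / (2/3) = 53/12.

53/12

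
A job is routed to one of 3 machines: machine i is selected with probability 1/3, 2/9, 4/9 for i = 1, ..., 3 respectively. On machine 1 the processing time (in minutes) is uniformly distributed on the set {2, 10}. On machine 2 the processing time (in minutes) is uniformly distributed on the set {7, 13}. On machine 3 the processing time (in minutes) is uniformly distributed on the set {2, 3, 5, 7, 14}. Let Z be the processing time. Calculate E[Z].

E[Z | machine 1] = (2+10)/2 = 6.
E[Z | machine 2] = (7+13)/2 = 10.
E[Z | machine 3] = (2+3+5+7+14)/5 = 31/5.
By the law of total expectation,
E[Z] = (1/3)·(6) + (2/9)·(10) + (4/9)·(31/5) = 314/45.

314/45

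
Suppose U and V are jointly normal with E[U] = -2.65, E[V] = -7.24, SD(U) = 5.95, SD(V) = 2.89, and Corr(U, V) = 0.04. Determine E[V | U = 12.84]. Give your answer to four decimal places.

E[V | U=x] = μ_V + ρ(σ_V/σ_U)(x − μ_U) for jointly normal variables.
E[V | U=12.84] = -7.24 + (0.04)·(2.89/5.95)·(12.84 − (-2.65)) = -7.24 + (0.0194286)·(15.49) = -6.9391.

-6.9391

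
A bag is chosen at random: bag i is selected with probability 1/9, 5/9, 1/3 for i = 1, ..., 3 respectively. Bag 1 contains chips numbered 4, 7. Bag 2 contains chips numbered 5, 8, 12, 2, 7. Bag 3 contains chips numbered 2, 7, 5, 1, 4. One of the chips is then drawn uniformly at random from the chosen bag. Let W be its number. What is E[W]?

509/90

E[W | bag 1] = (4+7)/2 = 11/2.
E[W | bag 2] = (5+8+12+2+7)/5 = 34/5.
E[W | bag 3] = (2+7+5+1+4)/5 = 19/5.
By the law of total expectation,
E[W] = (1/9)·(11/2) + (5/9)·(34/5) + (1/3)·(19/5) = 509/90.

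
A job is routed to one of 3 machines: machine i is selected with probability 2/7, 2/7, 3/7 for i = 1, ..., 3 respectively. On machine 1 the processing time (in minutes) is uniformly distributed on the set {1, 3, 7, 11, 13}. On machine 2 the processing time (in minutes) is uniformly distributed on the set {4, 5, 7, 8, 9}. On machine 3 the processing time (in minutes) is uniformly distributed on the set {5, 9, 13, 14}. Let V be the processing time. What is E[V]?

1159/140

E[V | machine 1] = (1+3+7+11+13)/5 = 7.
E[V | machine 2] = (4+5+7+8+9)/5 = 33/5.
E[V | machine 3] = (5+9+13+14)/4 = 41/4.
By the law of total expectation,
E[V] = (2/7)·(7) + (2/7)·(33/5) + (3/7)·(41/4) = 1159/140.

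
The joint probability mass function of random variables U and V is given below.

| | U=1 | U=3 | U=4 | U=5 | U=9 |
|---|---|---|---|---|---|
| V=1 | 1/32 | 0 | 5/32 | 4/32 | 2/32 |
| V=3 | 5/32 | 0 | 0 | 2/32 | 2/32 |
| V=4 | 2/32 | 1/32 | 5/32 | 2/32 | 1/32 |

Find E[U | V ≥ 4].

4

P(V ≥ 4) = 11/32.
Σ U·P over the event = 1·(2/32) + 3·(1/32) + 4·(5/32) + 5·(2/32) + 9·(1/32) = 11/8.
E[U | V ≥ 4] = (11/8) / (11/32) = 4.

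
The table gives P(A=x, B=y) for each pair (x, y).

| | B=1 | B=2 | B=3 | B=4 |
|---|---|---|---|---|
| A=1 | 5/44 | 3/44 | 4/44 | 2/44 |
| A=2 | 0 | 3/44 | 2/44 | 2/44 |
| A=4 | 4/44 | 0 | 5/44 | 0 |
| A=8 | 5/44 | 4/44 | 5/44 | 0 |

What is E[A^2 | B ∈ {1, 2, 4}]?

335/14

P(B ∈ {1, 2, 4}) = 7/11.
Summing A^2·P(A=x,B=y) over the conditioning event gives 335/22.
E[A^2 | B ∈ {1, 2, 4}] = (335/22) / (7/11) = 335/14.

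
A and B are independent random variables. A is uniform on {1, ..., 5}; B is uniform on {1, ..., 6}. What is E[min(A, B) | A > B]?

2

Outcomes with A > B: (2,1), (3,1), (3,2), (4,1), (4,2), (4,3), (5,1), (5,2), (5,3), (5,4), each with probability 1/30.
E[min(A, B) | A > B] = (1 + 1 + 2 + 1 + 2 + 3 + 1 + 2 + 3 + 4) / 10 = 2.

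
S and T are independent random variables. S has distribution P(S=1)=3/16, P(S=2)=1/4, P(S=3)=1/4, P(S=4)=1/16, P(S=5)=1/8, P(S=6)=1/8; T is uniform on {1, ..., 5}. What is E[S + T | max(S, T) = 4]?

31/5

P(max(S, T) = 4) = 3/16.
Summing (S+T)·P(x,y) over outcomes with max(S, T) = 4 gives 93/80.
E[S + T | max(S, T) = 4] = (93/80) / (3/16) = 31/5.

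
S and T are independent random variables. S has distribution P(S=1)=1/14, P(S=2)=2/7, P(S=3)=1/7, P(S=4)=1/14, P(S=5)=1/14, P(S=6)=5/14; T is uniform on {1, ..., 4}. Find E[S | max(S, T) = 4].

P(max(S, T) = 4) = 11/56.
Summing S·P(x,y) over outcomes with max(S, T) = 4 gives 31/56.
E[S | max(S, T) = 4] = (31/56) / (11/56) = 31/11.

31/11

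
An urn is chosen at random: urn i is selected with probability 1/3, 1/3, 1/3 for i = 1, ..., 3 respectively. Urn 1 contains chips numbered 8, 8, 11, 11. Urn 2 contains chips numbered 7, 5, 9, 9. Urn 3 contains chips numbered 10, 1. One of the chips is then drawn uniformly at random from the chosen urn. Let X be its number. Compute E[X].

E[X | urn 1] = (8+8+11+11)/4 = 19/2.
E[X | urn 2] = (7+5+9+9)/4 = 15/2.
E[X | urn 3] = (10+1)/2 = 11/2.
E[X] = (1/3)·(19/2) + (1/3)·(15/2) + (1/3)·(11/2) = 15/2.

15/2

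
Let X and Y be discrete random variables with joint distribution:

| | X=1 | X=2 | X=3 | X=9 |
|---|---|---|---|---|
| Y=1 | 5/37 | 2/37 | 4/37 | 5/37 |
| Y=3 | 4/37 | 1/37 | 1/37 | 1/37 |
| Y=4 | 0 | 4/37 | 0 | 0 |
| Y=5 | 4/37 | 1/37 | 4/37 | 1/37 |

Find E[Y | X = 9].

13/7

P(X = 9) = 7/37.
Σ Y·P over the event = 1·(5/37) + 3·(1/37) + 5·(1/37) = 13/37.
E[Y | X = 9] = (13/37) / (7/37) = 13/7.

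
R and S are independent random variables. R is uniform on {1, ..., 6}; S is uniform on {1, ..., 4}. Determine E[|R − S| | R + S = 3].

1

Outcomes with R + S = 3: (1,2), (2,1), each with probability 1/24.
E[|R − S| | R + S = 3] = (1 + 1) / 2 = 1.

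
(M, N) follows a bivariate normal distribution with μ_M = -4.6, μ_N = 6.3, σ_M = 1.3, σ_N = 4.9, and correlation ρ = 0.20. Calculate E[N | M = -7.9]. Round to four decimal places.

3.8123

E[N | M=x] = μ_N + ρ(σ_N/σ_M)(x − μ_M) for jointly normal variables.
E[N | M=-7.9] = 6.3 + (0.20)·(4.9/1.3)·(-7.9 − (-4.6)) = 6.3 + (0.75385)·(-3.3) = 3.8123.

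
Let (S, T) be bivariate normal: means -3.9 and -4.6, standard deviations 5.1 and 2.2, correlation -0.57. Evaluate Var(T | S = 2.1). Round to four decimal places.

3.2675

Var(T | S=x) = (1 − ρ²)·σ_T².
Var(T | S=2.1) = (2.2)²·(1 − (-0.57)²) = 4.84·0.6751 = 3.2675.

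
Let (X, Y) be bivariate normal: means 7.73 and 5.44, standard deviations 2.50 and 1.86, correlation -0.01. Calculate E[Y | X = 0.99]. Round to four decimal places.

For a bivariate normal, E[Y | X=x] = μ_Y + ρ·(σ_Y/σ_X)·(x − μ_X).
E[Y | X=0.99] = 5.44 + (-0.01)·(1.86/2.50)·(0.99 − (7.73)) = 5.44 + (-0.00744)·(-6.74) = 5.4901.

5.4901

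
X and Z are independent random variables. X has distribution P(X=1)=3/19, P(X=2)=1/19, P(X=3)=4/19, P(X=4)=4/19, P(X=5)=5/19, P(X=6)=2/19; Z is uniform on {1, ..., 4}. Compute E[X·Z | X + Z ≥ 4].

689/69

P(X + Z ≥ 4) = 69/76.
Summing XZ·P(x,y) over outcomes with X + Z ≥ 4 gives 689/76.
E[X·Z | X + Z ≥ 4] = (689/76) / (69/76) = 689/69.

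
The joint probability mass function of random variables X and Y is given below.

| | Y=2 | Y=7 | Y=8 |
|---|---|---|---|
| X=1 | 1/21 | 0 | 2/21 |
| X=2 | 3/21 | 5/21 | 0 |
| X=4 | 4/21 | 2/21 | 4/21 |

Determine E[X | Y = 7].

18/7

P(Y = 7) = 1/3.
Summing X·P(X=x,Y=y) over the conditioning event gives 6/7.
E[X | Y = 7] = (6/7) / (1/3) = 18/7.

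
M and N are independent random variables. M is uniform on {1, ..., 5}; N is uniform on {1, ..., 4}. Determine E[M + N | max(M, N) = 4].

44/7

P(max(M, N) = 4) = 7/20.
Summing (M+N)·P(x,y) over outcomes with max(M, N) = 4 gives 11/5.
E[M + N | max(M, N) = 4] = (11/5) / (7/20) = 44/7.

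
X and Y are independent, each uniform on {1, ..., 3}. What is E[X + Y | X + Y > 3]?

14/3

P(X + Y > 3) = 2/3.
Summing (X+Y)·P(x,y) over outcomes with X + Y > 3 gives 28/9.
E[X + Y | X + Y > 3] = (28/9) / (2/3) = 14/3.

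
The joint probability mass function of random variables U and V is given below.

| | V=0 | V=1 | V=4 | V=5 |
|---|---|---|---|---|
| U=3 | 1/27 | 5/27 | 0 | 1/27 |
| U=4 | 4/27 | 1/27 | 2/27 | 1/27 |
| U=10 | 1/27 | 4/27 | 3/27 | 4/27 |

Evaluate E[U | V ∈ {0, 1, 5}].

P(V ∈ {0, 1, 5}) = 22/27.
Summing U·P(U=x,V=y) over the conditioning event gives 5.
E[U | V ∈ {0, 1, 5}] = (5) / (22/27) = 135/22.

135/22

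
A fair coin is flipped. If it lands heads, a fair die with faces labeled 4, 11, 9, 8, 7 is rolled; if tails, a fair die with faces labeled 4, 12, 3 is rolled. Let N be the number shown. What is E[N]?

106/15

E[N | heads] = (4+11+9+8+7)/5 = 39/5.
E[N | tails] = (4+12+3)/3 = 19/3.
By the law of total expectation,
E[N] = (1/2)·(39/5) + (1/2)·(19/3) = 106/15.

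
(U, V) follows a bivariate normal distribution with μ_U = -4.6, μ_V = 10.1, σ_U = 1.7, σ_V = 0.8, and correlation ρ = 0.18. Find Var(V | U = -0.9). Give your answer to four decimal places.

For a bivariate normal, Var(V | U=x) = σ_V²(1 − ρ²).
Var(V | U=-0.9) = (0.8)²·(1 − (0.18)²) = 0.64·0.9676 = 0.6193.

0.6193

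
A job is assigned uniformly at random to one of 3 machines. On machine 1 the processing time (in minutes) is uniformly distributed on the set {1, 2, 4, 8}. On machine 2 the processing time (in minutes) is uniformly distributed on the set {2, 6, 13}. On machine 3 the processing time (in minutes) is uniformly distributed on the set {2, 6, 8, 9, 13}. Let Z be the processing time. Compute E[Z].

E[Z | machine 1] = (1+2+4+8)/4 = 15/4.
E[Z | machine 2] = (2+6+13)/3 = 7.
E[Z | machine 3] = (2+6+8+9+13)/5 = 38/5.
By the law of total expectation,
E[Z] = (1/3)·(15/4) + (1/3)·(7) + (1/3)·(38/5) = 367/60.

367/60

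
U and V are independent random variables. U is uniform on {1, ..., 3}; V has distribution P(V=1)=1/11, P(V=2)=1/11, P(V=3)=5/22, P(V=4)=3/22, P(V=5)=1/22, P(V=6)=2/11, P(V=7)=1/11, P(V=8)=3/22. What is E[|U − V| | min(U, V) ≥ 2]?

P(min(U, V) ≥ 2) = 20/33.
Summing |U−V|·P(x,y) over outcomes with min(U, V) ≥ 2 gives 50/33.
E[|U − V| | min(U, V) ≥ 2] = (50/33) / (20/33) = 5/2.

5/2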